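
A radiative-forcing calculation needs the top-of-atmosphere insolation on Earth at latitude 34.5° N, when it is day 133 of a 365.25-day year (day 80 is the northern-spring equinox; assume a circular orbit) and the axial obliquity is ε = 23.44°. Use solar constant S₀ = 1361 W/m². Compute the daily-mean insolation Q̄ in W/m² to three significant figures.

Q̄ ≈ 469 W/m²

Solar longitude: λ_s = 360° × (133 − 80)/365.25 = 52.238°.
sin δ = sin 23.44° × sin 52.238° = 0.31448, so δ = +18.329°.
cos H₀ = −tan(+34.5°) tan(+18.329°) = -0.2277, H₀ = 1.8005 rad.
Bracket: H₀ sin φ sin δ + cos φ cos δ sin H₀ = 1.8005×0.56641×0.31448 + 0.82413×0.94927×0.97373 = 0.320713 + 0.761770 = 1.082483.
Q̄ = (S₀/π) × [bracket] = (1361/π) × 1.082483 = 469.0 W/m².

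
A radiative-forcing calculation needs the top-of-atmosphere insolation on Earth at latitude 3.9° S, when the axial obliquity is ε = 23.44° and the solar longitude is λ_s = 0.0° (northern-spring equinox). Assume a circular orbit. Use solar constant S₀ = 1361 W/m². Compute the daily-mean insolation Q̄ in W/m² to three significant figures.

Q̄ ≈ 432 W/m²

Solar declination: sin δ = sin ε · sin λ_s = sin 23.44° × sin 0.0° = 0.00000, so δ = +0.000°.
cos H₀ = −tan(-3.9°) tan(+0.000°) = 0.0000, H₀ = 1.5708 rad.
Bracket: H₀ sin φ sin δ + cos φ cos δ sin H₀ = 1.5708×-0.06802×0.00000 + 0.99768×1.00000×1.00000 = -0.000000 + 0.997680 = 0.997680.
Q̄ = (S₀/π) × [bracket] = (1361/π) × 0.997680 = 432.2 W/m².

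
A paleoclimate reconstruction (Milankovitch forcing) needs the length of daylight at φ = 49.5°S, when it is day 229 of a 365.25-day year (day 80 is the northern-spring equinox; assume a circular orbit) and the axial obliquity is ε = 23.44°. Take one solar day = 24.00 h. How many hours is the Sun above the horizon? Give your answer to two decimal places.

Solar longitude: λ_s = 360° × (229 − 80)/365.25 = 146.858°.
sin δ = sin 23.44° × sin 146.858° = 0.21748, so δ = +12.561°.
cos H₀ = −tan φ · tan δ = −tan(-49.5°) × tan(+12.561°) = 0.2609, so H₀ = 1.3069 rad = 74.88°.
Daylight = 2H₀/(2π) × 24.00 h = (1.3069/π) × 24.00 = 9.98 h.

9.98 h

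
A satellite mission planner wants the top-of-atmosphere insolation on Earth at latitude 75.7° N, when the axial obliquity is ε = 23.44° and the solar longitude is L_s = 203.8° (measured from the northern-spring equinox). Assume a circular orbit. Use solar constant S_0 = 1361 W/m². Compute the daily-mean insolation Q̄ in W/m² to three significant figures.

Solar declination: sin δ = sin ε · sin L_s = sin 23.44° × sin 203.8° = -0.16053, so δ = -9.237°.
cos h₀ = −tan(+75.7°) tan(-9.237°) = 0.6380, h₀ = 0.8788 rad.
Bracket: h₀ sin ϕ sin δ + cos ϕ cos δ sin h₀ = 0.8788×0.96902×-0.16053 + 0.24700×0.98703×0.77000 = -0.136703 + 0.187723 = 0.051020.
Q̄ = (S_0/π) × [bracket] = (1361/π) × 0.051020 = 22.10 W/m².

Q̄ ≈ 22.1 W/m²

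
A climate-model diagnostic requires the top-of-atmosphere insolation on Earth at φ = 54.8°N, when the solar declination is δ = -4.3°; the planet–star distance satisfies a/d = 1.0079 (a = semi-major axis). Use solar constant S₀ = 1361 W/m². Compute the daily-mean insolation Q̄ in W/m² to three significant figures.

Q̄ ≈ 212 W/m²

cos H₀ = −tan(+54.8°) tan(-4.300°) = 0.1066, H₀ = 1.4640 rad.
Bracket: H₀ sin φ sin δ + cos φ cos δ sin H₀ = 1.4640×0.81714×-0.07498 + 0.57643×0.99719×0.99430 = -0.089698 + 0.571534 = 0.481836.
Inverse-square distance factor (a/d)² = 1.0079² = 1.015862.
Q̄ = (S₀/π) × 1.015862 × [bracket] = (1361/π) × 1.015862 × 0.481836 = 212.1 W/m².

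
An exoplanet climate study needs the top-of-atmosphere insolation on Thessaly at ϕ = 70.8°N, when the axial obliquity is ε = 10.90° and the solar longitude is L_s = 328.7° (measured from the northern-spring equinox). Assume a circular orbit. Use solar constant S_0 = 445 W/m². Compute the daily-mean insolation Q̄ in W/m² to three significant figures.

Solar declination: sin δ = sin ε · sin L_s = sin 10.90° × sin 328.7° = -0.09824, so δ = -5.638°.
cos h₀ = −tan(+70.8°) tan(-5.638°) = 0.2835, h₀ = 1.2834 rad.
Bracket: h₀ sin ϕ sin δ + cos ϕ cos δ sin h₀ = 1.2834×0.94438×-0.09824 + 0.32887×0.99516×0.95898 = -0.119069 + 0.313853 = 0.194784.
Q̄ = (S_0/π) × [bracket] = (445/π) × 0.194784 = 27.59 W/m².

Q̄ ≈ 27.6 W/m²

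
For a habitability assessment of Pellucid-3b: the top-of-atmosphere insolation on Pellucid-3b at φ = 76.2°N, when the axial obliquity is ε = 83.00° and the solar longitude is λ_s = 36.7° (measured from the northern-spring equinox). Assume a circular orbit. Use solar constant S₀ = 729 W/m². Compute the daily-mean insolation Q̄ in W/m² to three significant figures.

Q̄ ≈ 420 W/m²

Solar declination: sin δ = sin ε · sin λ_s = sin 83.00° × sin 36.7° = 0.59317, so δ = +36.382°.
cos H₀ = −tan(+76.2°) tan(+36.382°) = -2.9997 ≤ −1 ⇒ polar day, H₀ = π.
Bracket: H₀ sin φ sin δ + cos φ cos δ sin H₀ = 3.1416×0.97113×0.59317 + 0.23853×0.80508×0.00000 = 1.809704 + 0.000000 = 1.809704.
Q̄ = (S₀/π) × [bracket] = (729/π) × 1.809704 = 419.9 W/m².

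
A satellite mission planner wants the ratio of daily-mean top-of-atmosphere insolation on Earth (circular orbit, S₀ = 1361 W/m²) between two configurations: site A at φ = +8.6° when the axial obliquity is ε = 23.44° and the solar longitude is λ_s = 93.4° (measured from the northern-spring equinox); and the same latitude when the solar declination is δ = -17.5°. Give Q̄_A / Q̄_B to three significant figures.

— Configuration A (φ=+8.6°):
Solar declination: sin δ = sin ε · sin λ_s = sin 23.44° × sin 93.4° = 0.39709, so δ = +23.396°.
cos H₀ = −tan(+8.6°) tan(+23.396°) = -0.0654, H₀ = 1.6363 rad.
Bracket: H₀ sin φ sin δ + cos φ cos δ sin H₀ = 1.6363×0.14954×0.39709 + 0.98876×0.91778×0.99786 = 0.097165 + 0.905522 = 1.002687.
Q̄ = (S₀/π) × [bracket] = (1361/π) × 1.002687 = 434.38 W/m².
— Configuration B (φ=+8.6°):
cos H₀ = −tan(+8.6°) tan(-17.500°) = 0.0477, H₀ = 1.5231 rad.
Bracket: H₀ sin φ sin δ + cos φ cos δ sin H₀ = 1.5231×0.14954×-0.30071 + 0.98876×0.95372×0.99886 = -0.068491 + 0.941925 = 0.873434.
Q̄ = (S₀/π) × [bracket] = (1361/π) × 0.873434 = 378.39 W/m².
Ratio Q̄_A / Q̄_B = 434.38 / 378.39 = 1.148.

Q̄_A / Q̄_B ≈ 1.15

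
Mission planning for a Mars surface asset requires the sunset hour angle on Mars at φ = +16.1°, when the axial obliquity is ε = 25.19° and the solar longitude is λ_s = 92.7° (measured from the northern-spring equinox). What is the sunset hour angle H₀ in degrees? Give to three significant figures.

H₀ = 97.8°

Solar declination: sin δ = sin ε · sin λ_s = sin 25.19° × sin 92.7° = 0.42515, so δ = +25.160°.
cos H₀ = −tan φ · tan δ = −tan(+16.1°) × tan(+25.160°) = -0.1356, so H₀ = 1.7068 rad = 97.79°.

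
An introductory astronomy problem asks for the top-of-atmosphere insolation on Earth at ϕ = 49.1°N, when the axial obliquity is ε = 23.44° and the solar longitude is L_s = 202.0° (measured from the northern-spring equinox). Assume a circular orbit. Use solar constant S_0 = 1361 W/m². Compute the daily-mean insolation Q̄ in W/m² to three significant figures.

Q̄ ≈ 208 W/m²

Solar declination: sin δ = sin ε · sin L_s = sin 23.44° × sin 202.0° = -0.14901, so δ = -8.570°.
cos h₀ = −tan(+49.1°) tan(-8.570°) = 0.1740, h₀ = 1.3959 rad.
Bracket: h₀ sin ϕ sin δ + cos ϕ cos δ sin h₀ = 1.3959×0.75585×-0.14901 + 0.65474×0.98884×0.98475 = -0.157219 + 0.637560 = 0.480341.
Q̄ = (S_0/π) × [bracket] = (1361/π) × 0.480341 = 208.1 W/m².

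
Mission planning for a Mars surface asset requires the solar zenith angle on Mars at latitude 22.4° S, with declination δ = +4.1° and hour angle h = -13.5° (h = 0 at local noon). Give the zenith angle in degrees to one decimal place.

θ_z = 29.6°

cos θ_z = sin φ sin δ + cos φ cos δ cos h = -0.027246 + 0.896700 = 0.869454.
θ_z = arccos(0.869454) = 29.6°.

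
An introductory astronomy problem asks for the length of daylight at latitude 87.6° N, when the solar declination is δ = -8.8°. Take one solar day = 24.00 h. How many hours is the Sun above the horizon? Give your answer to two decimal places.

cos H₀ = −tan φ · tan δ = 3.6936 ≥ 1, so the Sun never rises (polar night) and H₀ = 0.
Daylight = 2H₀/(2π) × 24.00 h = (0.0000/π) × 24.00 = 0.00 h.

0.00 h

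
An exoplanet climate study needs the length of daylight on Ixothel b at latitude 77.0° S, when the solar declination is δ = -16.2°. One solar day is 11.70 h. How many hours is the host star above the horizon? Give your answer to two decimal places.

Sunrise equation: cos H₀ = −tan φ · tan δ = -1.2584 ≤ −1, so the host star never sets (polar day) and H₀ = π.
Daylight = 2H₀/(2π) × 11.70 h = (3.1416/π) × 11.70 = 11.70 h.

11.70 h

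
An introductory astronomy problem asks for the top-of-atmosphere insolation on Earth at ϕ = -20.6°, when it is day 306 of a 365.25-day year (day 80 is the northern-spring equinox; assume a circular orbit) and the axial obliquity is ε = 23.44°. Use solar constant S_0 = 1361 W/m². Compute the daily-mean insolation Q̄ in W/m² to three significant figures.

Q̄ ≈ 457 W/m²

Solar longitude: L_s = 360° × (306 − 80)/365.25 = 222.752°.
sin δ = sin 23.44° × sin 222.752° = -0.27003, so δ = -15.666°.
cos h₀ = −tan(-20.6°) tan(-15.666°) = -0.1054, h₀ = 1.6764 rad.
Bracket: h₀ sin ϕ sin δ + cos ϕ cos δ sin h₀ = 1.6764×-0.35184×-0.27003 + 0.93606×0.96285×0.99443 = 0.159270 + 0.896265 = 1.055535.
Q̄ = (S_0/π) × [bracket] = (1361/π) × 1.055535 = 457.3 W/m².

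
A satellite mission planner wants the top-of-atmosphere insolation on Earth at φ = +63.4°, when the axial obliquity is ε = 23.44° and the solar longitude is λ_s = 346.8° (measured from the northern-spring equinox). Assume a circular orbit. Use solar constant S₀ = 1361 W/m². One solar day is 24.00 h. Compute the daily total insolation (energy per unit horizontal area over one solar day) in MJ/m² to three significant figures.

Solar declination: sin δ = sin ε · sin λ_s = sin 23.44° × sin 346.8° = -0.09084, so δ = -5.212°.
cos H₀ = −tan(+63.4°) tan(-5.212°) = 0.1821, H₀ = 1.3876 rad.
Bracket: H₀ sin φ sin δ + cos φ cos δ sin H₀ = 1.3876×0.89415×-0.09084 + 0.44776×0.99587×0.98327 = -0.112707 + 0.438451 = 0.325744.
Q̄ = (S₀/π) × [bracket] = (1361/π) × 0.325744 = 141.12 W/m².
Daily total = Q̄ × 24.00 h × 3600 s/h = 141.12 × 24.00 × 3600 / 10⁶ = 12.19 MJ/m².

12.2 MJ/m²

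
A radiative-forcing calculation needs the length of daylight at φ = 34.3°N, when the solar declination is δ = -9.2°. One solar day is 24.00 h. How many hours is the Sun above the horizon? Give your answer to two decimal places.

11.15 h

cos H₀ = −tan φ · tan δ = −tan(+34.3°) × tan(-9.200°) = 0.1105, so H₀ = 1.4601 rad = 83.66°.
Daylight = 2H₀/(2π) × 24.00 h = (1.4601/π) × 24.00 = 11.15 h.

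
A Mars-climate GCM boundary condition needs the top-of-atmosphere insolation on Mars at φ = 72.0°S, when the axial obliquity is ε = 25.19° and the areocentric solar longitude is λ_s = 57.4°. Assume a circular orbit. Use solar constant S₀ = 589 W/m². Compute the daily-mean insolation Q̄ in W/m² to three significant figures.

sin δ = sin 25.19° × sin 57.4° = 0.35857, so δ = +21.012°.
cos H₀ = −tan(-72.0°) tan(+21.012°) = 1.1822 ≥ 1 ⇒ polar night, H₀ = 0 and Q̄ = 0.

Q̄ ≈ 0.00 W/m²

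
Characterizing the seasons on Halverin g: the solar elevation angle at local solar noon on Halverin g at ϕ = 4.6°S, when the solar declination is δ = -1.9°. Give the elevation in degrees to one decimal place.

87.3°

At local noon the hour angle is zero, so the zenith angle equals |ϕ − δ| = |-4.6° − (-1.900°)| = 2.700°.
Elevation = 90° − 2.700° = 87.3°.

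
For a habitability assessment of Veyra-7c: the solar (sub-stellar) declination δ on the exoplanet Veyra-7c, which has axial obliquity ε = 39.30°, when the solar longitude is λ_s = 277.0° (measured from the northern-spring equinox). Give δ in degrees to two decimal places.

δ = -38.95°

sin δ = sin ε · sin λ_s = sin 39.30° × sin 277.0° = -0.628660.
δ = arcsin(-0.628660) = -38.95°.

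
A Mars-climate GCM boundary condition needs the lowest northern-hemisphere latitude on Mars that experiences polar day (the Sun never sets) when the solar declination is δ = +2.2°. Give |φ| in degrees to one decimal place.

|φ| = 87.8°

Polar day requires cos H₀ = −tan φ tan δ ≤ −1, i.e. tan φ tan δ ≥ 1.
The boundary is |tan φ| · |tan δ| = 1, so |φ| = 90° − |δ| = 90° − 2.2° = 87.8° in the northern hemisphere.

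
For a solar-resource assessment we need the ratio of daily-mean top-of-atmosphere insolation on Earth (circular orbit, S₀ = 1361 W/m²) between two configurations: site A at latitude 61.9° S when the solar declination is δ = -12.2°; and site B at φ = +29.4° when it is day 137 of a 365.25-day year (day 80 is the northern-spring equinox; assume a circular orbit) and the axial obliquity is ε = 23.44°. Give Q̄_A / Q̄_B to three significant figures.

— Configuration A (φ=-61.9°):
cos H₀ = −tan(-61.9°) tan(-12.200°) = -0.4049, H₀ = 1.9877 rad.
Bracket: H₀ sin φ sin δ + cos φ cos δ sin H₀ = 1.9877×-0.88213×-0.21132 + 0.47101×0.97742×0.91435 = 0.370531 + 0.420944 = 0.791475.
Q̄ = (S₀/π) × [bracket] = (1361/π) × 0.791475 = 342.88 W/m².
— Configuration B (φ=+29.4°):
Solar longitude: λ_s = 360° × (137 − 80)/365.25 = 56.181°.
sin δ = sin 23.44° × sin 56.181° = 0.33048, so δ = +19.298°.
cos H₀ = −tan(+29.4°) tan(+19.298°) = -0.1973, H₀ = 1.7694 rad.
Bracket: H₀ sin φ sin δ + cos φ cos δ sin H₀ = 1.7694×0.49090×0.33048 + 0.87121×0.94381×0.98034 = 0.287054 + 0.806091 = 1.093145.
Q̄ = (S₀/π) × [bracket] = (1361/π) × 1.093145 = 473.57 W/m².
Ratio Q̄_A / Q̄_B = 342.88 / 473.57 = 0.7240.

Q̄_A / Q̄_B ≈ 0.724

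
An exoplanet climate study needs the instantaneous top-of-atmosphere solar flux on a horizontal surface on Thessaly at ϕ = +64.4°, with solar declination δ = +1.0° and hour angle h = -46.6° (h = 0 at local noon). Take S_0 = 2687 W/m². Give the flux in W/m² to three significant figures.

cos θ_z = sin ϕ sin δ + cos ϕ cos δ cos h = 0.015739 + 0.296836 = 0.312575.
Flux = S_0 · cos θ_z = 2687 × 0.312575 = 839.9 W/m².

840 W/m²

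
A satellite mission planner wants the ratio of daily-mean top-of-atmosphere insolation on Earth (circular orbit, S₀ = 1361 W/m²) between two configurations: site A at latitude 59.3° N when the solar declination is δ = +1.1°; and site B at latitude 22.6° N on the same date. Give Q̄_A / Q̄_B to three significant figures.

Q̄_A / Q̄_B ≈ 0.574

— Configuration A (φ=+59.3°):
cos H₀ = −tan(+59.3°) tan(+1.100°) = -0.0323, H₀ = 1.6031 rad.
Bracket: H₀ sin φ sin δ + cos φ cos δ sin H₀ = 1.6031×0.85985×0.01920 + 0.51054×0.99982×0.99948 = 0.026466 + 0.510183 = 0.536649.
Q̄ = (S₀/π) × [bracket] = (1361/π) × 0.536649 = 232.49 W/m².
— Configuration B (φ=+22.6°):
cos H₀ = −tan(+22.6°) tan(+1.100°) = -0.0080, H₀ = 1.5788 rad.
Bracket: H₀ sin φ sin δ + cos φ cos δ sin H₀ = 1.5788×0.38430×0.01920 + 0.92321×0.99982×0.99997 = 0.011649 + 0.923016 = 0.934665.
Q̄ = (S₀/π) × [bracket] = (1361/π) × 0.934665 = 404.92 W/m².
Ratio Q̄_A / Q̄_B = 232.49 / 404.92 = 0.5742.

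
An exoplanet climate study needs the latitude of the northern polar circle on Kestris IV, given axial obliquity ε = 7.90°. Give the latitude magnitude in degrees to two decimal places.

82.10°

The polar circle is the lowest latitude that experiences at least one full rotation of continuous daylight at the northern-summer solstice; it lies at |ϕ| = 90° − ε = 90° − 7.90° = 82.10°.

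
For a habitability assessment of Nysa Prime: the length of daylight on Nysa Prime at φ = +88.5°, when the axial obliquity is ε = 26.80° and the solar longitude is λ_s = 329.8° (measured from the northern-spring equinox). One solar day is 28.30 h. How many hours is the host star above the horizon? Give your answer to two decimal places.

0.00 h

Solar declination: sin δ = sin ε · sin λ_s = sin 26.80° × sin 329.8° = -0.22680, so δ = -13.109°.
cos H₀ = −tan φ · tan δ = 8.8929 ≥ 1, so the host star never rises (polar night) and H₀ = 0.
Daylight = 2H₀/(2π) × 28.30 h = (0.0000/π) × 28.30 = 0.00 h.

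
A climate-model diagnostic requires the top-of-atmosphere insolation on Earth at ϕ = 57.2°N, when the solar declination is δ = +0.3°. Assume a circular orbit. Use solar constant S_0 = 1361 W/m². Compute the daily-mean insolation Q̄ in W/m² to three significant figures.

Q̄ ≈ 238 W/m²

cos h₀ = −tan(+57.2°) tan(+0.300°) = -0.0081, h₀ = 1.5789 rad.
Bracket: h₀ sin ϕ sin δ + cos ϕ cos δ sin h₀ = 1.5789×0.84057×0.00524 + 0.54171×0.99999×0.99997 = 0.006954 + 0.541688 = 0.548642.
Q̄ = (S_0/π) × [bracket] = (1361/π) × 0.548642 = 237.7 W/m².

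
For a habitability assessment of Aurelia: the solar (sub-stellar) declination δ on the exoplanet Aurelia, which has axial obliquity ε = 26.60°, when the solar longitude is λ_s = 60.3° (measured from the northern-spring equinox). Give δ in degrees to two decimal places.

δ = +22.89°

sin δ = sin ε · sin λ_s = sin 26.60° × sin 60.3° = 0.388938.
δ = arcsin(0.388938) = +22.89°.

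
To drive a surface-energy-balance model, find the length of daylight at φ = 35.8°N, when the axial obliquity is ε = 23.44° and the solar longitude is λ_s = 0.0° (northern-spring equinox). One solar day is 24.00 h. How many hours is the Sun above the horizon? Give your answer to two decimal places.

Solar declination: sin δ = sin ε · sin λ_s = sin 23.44° × sin 0.0° = 0.00000, so δ = +0.000°.
cos H₀ = −tan φ · tan δ = −tan(+35.8°) × tan(+0.000°) = -0.0000, so H₀ = 1.5708 rad = 90.00°.
Daylight = 2H₀/(2π) × 24.00 h = (1.5708/π) × 24.00 = 12.00 h.

12.00 h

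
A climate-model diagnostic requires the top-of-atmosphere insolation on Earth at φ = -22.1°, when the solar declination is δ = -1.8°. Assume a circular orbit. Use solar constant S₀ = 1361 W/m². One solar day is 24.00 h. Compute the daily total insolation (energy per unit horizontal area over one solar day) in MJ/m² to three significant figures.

cos H₀ = −tan(-22.1°) tan(-1.800°) = -0.0128, H₀ = 1.5836 rad.
Bracket: H₀ sin φ sin δ + cos φ cos δ sin H₀ = 1.5836×-0.37622×-0.03141 + 0.92653×0.99951×0.99992 = 0.018714 + 0.926002 = 0.944716.
Q̄ = (S₀/π) × [bracket] = (1361/π) × 0.944716 = 409.27 W/m².
Daily total = Q̄ × 24.00 h × 3600 s/h = 409.27 × 24.00 × 3600 / 10⁶ = 35.36 MJ/m².

35.4 MJ/m²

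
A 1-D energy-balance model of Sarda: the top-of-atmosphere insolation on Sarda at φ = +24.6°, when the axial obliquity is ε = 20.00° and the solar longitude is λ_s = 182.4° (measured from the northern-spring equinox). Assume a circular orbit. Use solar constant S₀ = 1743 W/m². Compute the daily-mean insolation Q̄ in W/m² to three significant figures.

Q̄ ≈ 499 W/m²

Solar declination: sin δ = sin ε · sin λ_s = sin 20.00° × sin 182.4° = -0.01432, so δ = -0.821°.
cos H₀ = −tan(+24.6°) tan(-0.821°) = 0.0066, H₀ = 1.5642 rad.
Bracket: H₀ sin φ sin δ + cos φ cos δ sin H₀ = 1.5642×0.41628×-0.01432 + 0.90924×0.99990×0.99998 = -0.009324 + 0.909131 = 0.899807.
Q̄ = (S₀/π) × [bracket] = (1743/π) × 0.899807 = 499.2 W/m².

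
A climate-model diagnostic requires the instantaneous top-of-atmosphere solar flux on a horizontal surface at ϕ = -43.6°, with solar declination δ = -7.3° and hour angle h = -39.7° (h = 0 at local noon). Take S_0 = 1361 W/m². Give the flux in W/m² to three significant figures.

871 W/m²

cos θ_z = sin ϕ sin δ + cos ϕ cos δ cos h = 0.087626 + 0.552661 = 0.640287.
Flux = S_0 · cos θ_z = 1361 × 0.640287 = 871.4 W/m².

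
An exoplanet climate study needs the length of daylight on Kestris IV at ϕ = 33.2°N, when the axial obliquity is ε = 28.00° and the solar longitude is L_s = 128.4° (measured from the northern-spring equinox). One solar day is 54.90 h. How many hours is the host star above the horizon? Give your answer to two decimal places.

Solar declination: sin δ = sin ε · sin L_s = sin 28.00° × sin 128.4° = 0.36792, so δ = +21.588°.
cos h₀ = −tan ϕ · tan δ = −tan(+33.2°) × tan(+21.588°) = -0.2589, so h₀ = 1.8327 rad = 105.01°.
Daylight = 2h₀/(2π) × 54.90 h = (1.8327/π) × 54.90 = 32.03 h.

32.03 h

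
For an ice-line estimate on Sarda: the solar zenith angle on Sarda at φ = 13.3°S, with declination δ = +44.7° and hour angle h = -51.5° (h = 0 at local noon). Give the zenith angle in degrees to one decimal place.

cos θ_z = sin φ sin δ + cos φ cos δ cos h = -0.161816 + 0.430615 = 0.268799.
θ_z = arccos(0.268799) = 74.4°.

θ_z = 74.4°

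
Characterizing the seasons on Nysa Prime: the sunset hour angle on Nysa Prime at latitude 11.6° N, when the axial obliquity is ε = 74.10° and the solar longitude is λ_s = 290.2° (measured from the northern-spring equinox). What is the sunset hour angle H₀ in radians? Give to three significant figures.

Solar declination: sin δ = sin ε · sin λ_s = sin 74.10° × sin 290.2° = -0.90259, so δ = -64.500°.
cos H₀ = −tan φ · tan δ = −tan(+11.6°) × tan(-64.500°) = 0.4304, so H₀ = 1.1259 rad = 64.51°.

H₀ = 1.13 rad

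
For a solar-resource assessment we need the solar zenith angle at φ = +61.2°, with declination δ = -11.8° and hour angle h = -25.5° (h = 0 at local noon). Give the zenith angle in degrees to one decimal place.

cos θ_z = sin φ sin δ + cos φ cos δ cos h = -0.179201 + 0.425635 = 0.246434.
θ_z = arccos(0.246434) = 75.7°.

θ_z = 75.7°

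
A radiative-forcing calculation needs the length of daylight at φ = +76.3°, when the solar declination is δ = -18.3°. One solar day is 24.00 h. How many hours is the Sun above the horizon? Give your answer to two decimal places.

0.00 h

cos H₀ = −tan φ · tan δ = 1.3567 ≥ 1, so the Sun never rises (polar night) and H₀ = 0.
Daylight = 2H₀/(2π) × 24.00 h = (0.0000/π) × 24.00 = 0.00 h.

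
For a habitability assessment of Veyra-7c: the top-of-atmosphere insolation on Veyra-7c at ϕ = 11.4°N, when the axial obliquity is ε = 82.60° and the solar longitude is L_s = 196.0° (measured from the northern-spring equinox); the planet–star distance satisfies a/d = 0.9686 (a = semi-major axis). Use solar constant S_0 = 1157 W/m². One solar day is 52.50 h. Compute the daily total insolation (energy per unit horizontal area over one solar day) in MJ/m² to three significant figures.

56.1 MJ/m²

Solar declination: sin δ = sin ε · sin L_s = sin 82.60° × sin 196.0° = -0.27334, so δ = -15.863°.
cos h₀ = −tan(+11.4°) tan(-15.863°) = 0.0573, h₀ = 1.5135 rad.
Bracket: h₀ sin ϕ sin δ + cos ϕ cos δ sin h₀ = 1.5135×0.19766×-0.27334 + 0.98027×0.96192×0.99836 = -0.081772 + 0.941395 = 0.859623.
Inverse-square distance factor (a/d)² = 0.9686² = 0.938186.
Q̄ = (S_0/π) × 0.938186 × [bracket] = (1157/π) × 0.938186 × 0.859623 = 297.02 W/m².
Daily total = Q̄ × 52.50 h × 3600 s/h = 297.02 × 52.50 × 3600 / 10⁶ = 56.14 MJ/m².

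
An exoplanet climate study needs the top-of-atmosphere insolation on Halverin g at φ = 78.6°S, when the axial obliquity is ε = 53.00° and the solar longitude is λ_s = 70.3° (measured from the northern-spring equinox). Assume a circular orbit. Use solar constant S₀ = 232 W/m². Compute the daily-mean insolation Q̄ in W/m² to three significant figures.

Q̄ ≈ 0.00 W/m²

Solar declination: sin δ = sin ε · sin λ_s = sin 53.00° × sin 70.3° = 0.75189, so δ = +48.755°.
cos H₀ = −tan(-78.6°) tan(+48.755°) = 5.6561 ≥ 1 ⇒ polar night, H₀ = 0 and Q̄ = 0.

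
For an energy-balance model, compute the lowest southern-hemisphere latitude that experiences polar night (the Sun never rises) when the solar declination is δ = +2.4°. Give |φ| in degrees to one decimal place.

|φ| = 87.6°

Polar night requires cos H₀ = −tan φ tan δ ≥ 1, i.e. tan φ tan δ ≤ −1.
The boundary is |tan φ| · |tan δ| = 1, so |φ| = 90° − |δ| = 90° − 2.4° = 87.6° in the southern hemisphere.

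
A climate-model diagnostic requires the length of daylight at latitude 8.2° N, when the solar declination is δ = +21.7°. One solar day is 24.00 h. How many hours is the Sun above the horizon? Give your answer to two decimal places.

12.44 h

cos h₀ = −tan ϕ · tan δ = −tan(+8.2°) × tan(+21.700°) = -0.0573, so h₀ = 1.6282 rad = 93.29°.
Daylight = 2h₀/(2π) × 24.00 h = (1.6282/π) × 24.00 = 12.44 h.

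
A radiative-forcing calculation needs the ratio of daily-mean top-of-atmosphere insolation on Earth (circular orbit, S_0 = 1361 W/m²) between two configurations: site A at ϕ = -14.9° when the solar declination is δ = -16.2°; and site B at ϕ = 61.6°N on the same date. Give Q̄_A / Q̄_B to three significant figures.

— Configuration A (ϕ=-14.9°):
cos h₀ = −tan(-14.9°) tan(-16.200°) = -0.0773, h₀ = 1.6482 rad.
Bracket: h₀ sin ϕ sin δ + cos ϕ cos δ sin h₀ = 1.6482×-0.25713×-0.27899 + 0.96638×0.96029×0.99701 = 0.118236 + 0.925230 = 1.043466.
Q̄ = (S_0/π) × [bracket] = (1361/π) × 1.043466 = 452.05 W/m².
— Configuration B (ϕ=+61.6°):
cos h₀ = −tan(+61.6°) tan(-16.200°) = 0.5373, h₀ = 1.0035 rad.
Bracket: h₀ sin ϕ sin δ + cos ϕ cos δ sin h₀ = 1.0035×0.87965×-0.27899 + 0.47562×0.96029×0.84338 = -0.246273 + 0.385200 = 0.138927.
Q̄ = (S_0/π) × [bracket] = (1361/π) × 0.138927 = 60.186 W/m².
Ratio Q̄_A / Q̄_B = 452.05 / 60.186 = 7.511.

Q̄_A / Q̄_B ≈ 7.51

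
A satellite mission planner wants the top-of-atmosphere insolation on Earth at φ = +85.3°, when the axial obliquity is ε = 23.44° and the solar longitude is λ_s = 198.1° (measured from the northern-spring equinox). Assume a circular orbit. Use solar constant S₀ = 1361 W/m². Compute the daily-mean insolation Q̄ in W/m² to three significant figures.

Solar declination: sin δ = sin ε · sin λ_s = sin 23.44° × sin 198.1° = -0.12358, so δ = -7.099°.
cos H₀ = −tan(+85.3°) tan(-7.099°) = 1.5148 ≥ 1 ⇒ polar night, H₀ = 0 and Q̄ = 0.

Q̄ ≈ 0.00 W/m²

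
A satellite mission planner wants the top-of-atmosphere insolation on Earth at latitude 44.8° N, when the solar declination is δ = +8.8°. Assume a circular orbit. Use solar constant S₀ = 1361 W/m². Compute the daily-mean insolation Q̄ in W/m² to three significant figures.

Q̄ ≈ 381 W/m²

cos H₀ = −tan(+44.8°) tan(+8.800°) = -0.1537, H₀ = 1.7251 rad.
Bracket: H₀ sin φ sin δ + cos φ cos δ sin H₀ = 1.7251×0.70463×0.15299 + 0.70957×0.98823×0.98811 = 0.185968 + 0.692881 = 0.878849.
Q̄ = (S₀/π) × [bracket] = (1361/π) × 0.878849 = 380.7 W/m².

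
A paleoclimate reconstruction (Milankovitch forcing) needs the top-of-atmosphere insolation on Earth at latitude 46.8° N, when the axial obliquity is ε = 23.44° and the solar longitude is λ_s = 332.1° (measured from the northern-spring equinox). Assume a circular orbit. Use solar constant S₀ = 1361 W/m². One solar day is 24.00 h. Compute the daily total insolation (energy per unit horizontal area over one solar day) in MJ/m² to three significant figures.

17.7 MJ/m²

Solar declination: sin δ = sin ε · sin λ_s = sin 23.44° × sin 332.1° = -0.18614, so δ = -10.727°.
cos H₀ = −tan(+46.8°) tan(-10.727°) = 0.2017, H₀ = 1.3677 rad.
Bracket: H₀ sin φ sin δ + cos φ cos δ sin H₀ = 1.3677×0.72897×-0.18614 + 0.68455×0.98252×0.97944 = -0.185584 + 0.658756 = 0.473172.
Q̄ = (S₀/π) × [bracket] = (1361/π) × 0.473172 = 204.99 W/m².
Daily total = Q̄ × 24.00 h × 3600 s/h = 204.99 × 24.00 × 3600 / 10⁶ = 17.71 MJ/m².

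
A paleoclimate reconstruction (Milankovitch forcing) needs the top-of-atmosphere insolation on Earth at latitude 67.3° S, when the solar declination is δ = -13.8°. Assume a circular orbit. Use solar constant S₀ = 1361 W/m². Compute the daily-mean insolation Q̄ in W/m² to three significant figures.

Q̄ ≈ 341 W/m²

cos H₀ = −tan(-67.3°) tan(-13.800°) = -0.5872, H₀ = 2.1984 rad.
Bracket: H₀ sin φ sin δ + cos φ cos δ sin H₀ = 2.1984×-0.92254×-0.23853 + 0.38591×0.97113×0.80945 = 0.483766 + 0.303357 = 0.787123.
Q̄ = (S₀/π) × [bracket] = (1361/π) × 0.787123 = 341.0 W/m².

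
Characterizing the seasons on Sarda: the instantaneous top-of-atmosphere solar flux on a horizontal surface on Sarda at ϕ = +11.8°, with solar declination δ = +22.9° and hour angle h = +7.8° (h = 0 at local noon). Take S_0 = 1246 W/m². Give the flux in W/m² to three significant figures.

cos θ_z = sin ϕ sin δ + cos ϕ cos δ cos h = 0.079574 + 0.893376 = 0.972950.
Flux = S_0 · cos θ_z = 1246 × 0.972950 = 1212 W/m².

1.21e+03 W/m²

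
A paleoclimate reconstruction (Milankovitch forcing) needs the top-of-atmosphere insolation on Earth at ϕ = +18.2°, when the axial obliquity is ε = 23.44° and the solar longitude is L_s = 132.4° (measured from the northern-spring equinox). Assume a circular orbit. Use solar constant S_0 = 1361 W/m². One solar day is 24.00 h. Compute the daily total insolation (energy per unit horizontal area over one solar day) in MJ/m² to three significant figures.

Solar declination: sin δ = sin ε · sin L_s = sin 23.44° × sin 132.4° = 0.29375, so δ = +17.083°.
cos h₀ = −tan(+18.2°) tan(+17.083°) = -0.1010, h₀ = 1.6720 rad.
Bracket: h₀ sin ϕ sin δ + cos ϕ cos δ sin h₀ = 1.6720×0.31233×0.29375 + 0.94997×0.95588×0.99488 = 0.153401 + 0.903408 = 1.056809.
Q̄ = (S_0/π) × [bracket] = (1361/π) × 1.056809 = 457.83 W/m².
Daily total = Q̄ × 24.00 h × 3600 s/h = 457.83 × 24.00 × 3600 / 10⁶ = 39.56 MJ/m².

39.6 MJ/m²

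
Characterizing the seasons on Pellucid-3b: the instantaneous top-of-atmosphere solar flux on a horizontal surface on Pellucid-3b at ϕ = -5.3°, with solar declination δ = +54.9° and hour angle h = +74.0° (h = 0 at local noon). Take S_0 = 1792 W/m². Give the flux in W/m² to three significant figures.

147 W/m²

cos θ_z = sin ϕ sin δ + cos ϕ cos δ cos h = -0.075573 + 0.157815 = 0.082242.
Flux = S_0 · cos θ_z = 1792 × 0.082242 = 147.4 W/m².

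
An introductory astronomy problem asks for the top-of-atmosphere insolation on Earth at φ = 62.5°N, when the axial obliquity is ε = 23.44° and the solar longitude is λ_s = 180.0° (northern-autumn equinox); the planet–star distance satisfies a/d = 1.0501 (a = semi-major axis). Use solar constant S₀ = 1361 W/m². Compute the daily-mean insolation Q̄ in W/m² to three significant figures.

Solar declination: sin δ = sin ε · sin λ_s = sin 23.44° × sin 180.0° = 0.00000, so δ = +0.000°.
cos H₀ = −tan(+62.5°) tan(+0.000°) = -0.0000, H₀ = 1.5708 rad.
Bracket: H₀ sin φ sin δ + cos φ cos δ sin H₀ = 1.5708×0.88701×0.00000 + 0.46175×1.00000×1.00000 = 0.000000 + 0.461750 = 0.461750.
Inverse-square distance factor (a/d)² = 1.0501² = 1.102710.
Q̄ = (S₀/π) × 1.102710 × [bracket] = (1361/π) × 1.102710 × 0.461750 = 220.6 W/m².

Q̄ ≈ 221 W/m²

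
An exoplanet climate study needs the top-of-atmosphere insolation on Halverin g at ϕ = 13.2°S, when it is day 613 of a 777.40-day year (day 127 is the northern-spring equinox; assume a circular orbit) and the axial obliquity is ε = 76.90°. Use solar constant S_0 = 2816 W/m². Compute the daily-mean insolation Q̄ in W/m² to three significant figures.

Q̄ ≈ 870 W/m²

Solar longitude: L_s = 360° × (613 − 127)/777.40 = 225.058°.
sin δ = sin 76.90° × sin 225.058° = -0.68940, so δ = -43.583°.
cos h₀ = −tan(-13.2°) tan(-43.583°) = -0.2232, h₀ = 1.7959 rad.
Bracket: h₀ sin ϕ sin δ + cos ϕ cos δ sin h₀ = 1.7959×-0.22835×-0.68940 + 0.97358×0.72438×0.97477 = 0.282719 + 0.687449 = 0.970168.
Q̄ = (S_0/π) × [bracket] = (2816/π) × 0.970168 = 869.6 W/m².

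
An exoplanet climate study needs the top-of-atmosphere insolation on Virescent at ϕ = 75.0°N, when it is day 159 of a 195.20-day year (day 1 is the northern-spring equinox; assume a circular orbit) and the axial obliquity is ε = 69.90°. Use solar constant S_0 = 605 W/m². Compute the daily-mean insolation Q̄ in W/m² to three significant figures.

Solar longitude: L_s = 360° × (159 − 1)/195.20 = 291.393°.
sin δ = sin 69.90° × sin 291.393° = -0.87439, so δ = -60.973°.
cos h₀ = −tan(+75.0°) tan(-60.973°) = 6.7252 ≥ 1 ⇒ polar night, h₀ = 0 and Q̄ = 0.

Q̄ ≈ 0.00 W/m²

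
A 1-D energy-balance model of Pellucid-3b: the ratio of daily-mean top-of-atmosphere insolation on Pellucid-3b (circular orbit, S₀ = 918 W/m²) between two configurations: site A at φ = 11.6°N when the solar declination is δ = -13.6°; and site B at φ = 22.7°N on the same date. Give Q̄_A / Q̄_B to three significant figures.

— Configuration A (φ=+11.6°):
cos H₀ = −tan(+11.6°) tan(-13.600°) = 0.0497, H₀ = 1.5211 rad.
Bracket: H₀ sin φ sin δ + cos φ cos δ sin H₀ = 1.5211×0.20108×-0.23514 + 0.97958×0.97196×0.99877 = -0.071921 + 0.950941 = 0.879020.
Q̄ = (S₀/π) × [bracket] = (918/π) × 0.879020 = 256.86 W/m².
— Configuration B (φ=+22.7°):
cos H₀ = −tan(+22.7°) tan(-13.600°) = 0.1012, H₀ = 1.4694 rad.
Bracket: H₀ sin φ sin δ + cos φ cos δ sin H₀ = 1.4694×0.38591×-0.23514 + 0.92254×0.97196×0.99487 = -0.133338 + 0.892072 = 0.758734.
Q̄ = (S₀/π) × [bracket] = (918/π) × 0.758734 = 221.71 W/m².
Ratio Q̄_A / Q̄_B = 256.86 / 221.71 = 1.159.

Q̄_A / Q̄_B ≈ 1.16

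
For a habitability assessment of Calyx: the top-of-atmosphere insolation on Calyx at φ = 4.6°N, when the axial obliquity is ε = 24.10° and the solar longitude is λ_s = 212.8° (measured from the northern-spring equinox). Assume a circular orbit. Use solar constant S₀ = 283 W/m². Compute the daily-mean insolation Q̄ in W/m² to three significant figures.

Q̄ ≈ 85.1 W/m²

Solar declination: sin δ = sin ε · sin λ_s = sin 24.10° × sin 212.8° = -0.22120, so δ = -12.779°.
cos H₀ = −tan(+4.6°) tan(-12.779°) = 0.0182, H₀ = 1.5525 rad.
Bracket: H₀ sin φ sin δ + cos φ cos δ sin H₀ = 1.5525×0.08020×-0.22120 + 0.99678×0.97523×0.99983 = -0.027542 + 0.971925 = 0.944383.
Q̄ = (S₀/π) × [bracket] = (283/π) × 0.944383 = 85.07 W/m².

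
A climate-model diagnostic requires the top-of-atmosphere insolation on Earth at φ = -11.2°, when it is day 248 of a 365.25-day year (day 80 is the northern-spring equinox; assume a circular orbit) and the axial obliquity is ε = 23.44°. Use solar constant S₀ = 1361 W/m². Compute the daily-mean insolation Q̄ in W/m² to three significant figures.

Solar longitude: λ_s = 360° × (248 − 80)/365.25 = 165.585°.
sin δ = sin 23.44° × sin 165.585° = 0.09903, so δ = +5.683°.
cos H₀ = −tan(-11.2°) tan(+5.683°) = 0.0197, H₀ = 1.5511 rad.
Bracket: H₀ sin φ sin δ + cos φ cos δ sin H₀ = 1.5511×-0.19423×0.09903 + 0.98096×0.99508×0.99981 = -0.029835 + 0.975948 = 0.946113.
Q̄ = (S₀/π) × [bracket] = (1361/π) × 0.946113 = 409.9 W/m².

Q̄ ≈ 410 W/m²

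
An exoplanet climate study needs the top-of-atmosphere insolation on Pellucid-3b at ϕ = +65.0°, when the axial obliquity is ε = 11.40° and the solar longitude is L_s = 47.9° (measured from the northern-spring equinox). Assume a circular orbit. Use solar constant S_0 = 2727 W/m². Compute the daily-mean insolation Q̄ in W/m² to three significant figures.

Q̄ ≈ 563 W/m²

Solar declination: sin δ = sin ε · sin L_s = sin 11.40° × sin 47.9° = 0.14666, so δ = +8.433°.
cos h₀ = −tan(+65.0°) tan(+8.433°) = -0.3179, h₀ = 1.8944 rad.
Bracket: h₀ sin ϕ sin δ + cos ϕ cos δ sin h₀ = 1.8944×0.90631×0.14666 + 0.42262×0.98919×0.94811 = 0.251803 + 0.396359 = 0.648162.
Q̄ = (S_0/π) × [bracket] = (2727/π) × 0.648162 = 562.6 W/m².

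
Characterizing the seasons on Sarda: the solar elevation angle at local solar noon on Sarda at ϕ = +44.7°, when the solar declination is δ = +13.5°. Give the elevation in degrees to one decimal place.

58.8°

At local noon the hour angle is zero, so the zenith angle equals |ϕ − δ| = |+44.7° − (+13.500°)| = 31.200°.
Elevation = 90° − 31.200° = 58.8°.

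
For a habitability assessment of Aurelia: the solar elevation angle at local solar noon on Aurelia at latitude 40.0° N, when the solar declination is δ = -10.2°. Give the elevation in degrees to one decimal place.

39.8°

At local noon the hour angle is zero, so the zenith angle equals |φ − δ| = |+40.0° − (-10.200°)| = 50.200°.
Elevation = 90° − 50.200° = 39.8°.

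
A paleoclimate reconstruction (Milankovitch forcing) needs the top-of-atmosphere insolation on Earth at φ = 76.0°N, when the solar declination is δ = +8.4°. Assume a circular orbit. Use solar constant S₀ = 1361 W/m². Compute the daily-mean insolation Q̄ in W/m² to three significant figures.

Q̄ ≈ 219 W/m²

cos H₀ = −tan(+76.0°) tan(+8.400°) = -0.5923, H₀ = 2.2047 rad.
Bracket: H₀ sin φ sin δ + cos φ cos δ sin H₀ = 2.2047×0.97030×0.14608 + 0.24192×0.98927×0.80575 = 0.312497 + 0.192835 = 0.505332.
Q̄ = (S₀/π) × [bracket] = (1361/π) × 0.505332 = 218.9 W/m².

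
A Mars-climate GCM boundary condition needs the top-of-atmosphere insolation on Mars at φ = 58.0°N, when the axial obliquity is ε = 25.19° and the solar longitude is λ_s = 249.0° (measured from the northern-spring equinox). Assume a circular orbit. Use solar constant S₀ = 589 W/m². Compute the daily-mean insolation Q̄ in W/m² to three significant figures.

Q̄ ≈ 14.9 W/m²

Solar declination: sin δ = sin ε · sin λ_s = sin 25.19° × sin 249.0° = -0.39735, so δ = -23.413°.
cos H₀ = −tan(+58.0°) tan(-23.413°) = 0.6929, H₀ = 0.8052 rad.
Bracket: H₀ sin φ sin δ + cos φ cos δ sin H₀ = 0.8052×0.84805×-0.39735 + 0.52992×0.91767×0.72099 = -0.271330 + 0.350611 = 0.079281.
Q̄ = (S₀/π) × [bracket] = (589/π) × 0.079281 = 14.86 W/m².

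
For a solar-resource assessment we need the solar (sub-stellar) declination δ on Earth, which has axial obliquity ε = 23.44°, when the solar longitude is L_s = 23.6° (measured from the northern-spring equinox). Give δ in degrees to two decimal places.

δ = +9.16°

sin δ = sin ε · sin L_s = sin 23.44° × sin 23.6° = 0.159254.
δ = arcsin(0.159254) = +9.16°.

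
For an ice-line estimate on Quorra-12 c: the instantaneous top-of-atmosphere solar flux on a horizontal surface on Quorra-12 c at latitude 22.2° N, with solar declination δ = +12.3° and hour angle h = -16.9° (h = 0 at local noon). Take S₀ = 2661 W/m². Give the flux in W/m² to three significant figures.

cos θ_z = sin φ sin δ + cos φ cos δ cos h = 0.080492 + 0.865551 = 0.946043.
Flux = S₀ · cos θ_z = 2661 × 0.946043 = 2517 W/m².

2.52e+03 W/m²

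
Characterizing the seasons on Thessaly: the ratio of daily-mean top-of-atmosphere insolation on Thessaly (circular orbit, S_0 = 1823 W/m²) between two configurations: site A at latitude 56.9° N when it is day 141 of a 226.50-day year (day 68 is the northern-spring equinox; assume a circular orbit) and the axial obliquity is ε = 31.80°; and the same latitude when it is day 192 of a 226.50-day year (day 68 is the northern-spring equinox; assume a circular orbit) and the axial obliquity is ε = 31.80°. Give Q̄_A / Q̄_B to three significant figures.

— Configuration A (ϕ=+56.9°):
Solar longitude: L_s = 360° × (141 − 68)/226.50 = 116.026°.
sin δ = sin 31.80° × sin 116.026° = 0.47352, so δ = +28.263°.
cos h₀ = −tan(+56.9°) tan(+28.263°) = -0.8247, h₀ = 2.5405 rad.
Bracket: h₀ sin ϕ sin δ + cos ϕ cos δ sin h₀ = 2.5405×0.83772×0.47352 + 0.54610×0.88078×0.56558 = 1.007758 + 0.272041 = 1.279799.
Q̄ = (S_0/π) × [bracket] = (1823/π) × 1.279799 = 742.64 W/m².
— Configuration B (ϕ=+56.9°):
Solar longitude: L_s = 360° × (192 − 68)/226.50 = 197.086°.
sin δ = sin 31.80° × sin 197.086° = -0.15482, so δ = -8.907°.
cos h₀ = −tan(+56.9°) tan(-8.907°) = 0.2404, h₀ = 1.3280 rad.
Bracket: h₀ sin ϕ sin δ + cos ϕ cos δ sin h₀ = 1.3280×0.83772×-0.15482 + 0.54610×0.98794×0.97067 = -0.172236 + 0.523690 = 0.351454.
Q̄ = (S_0/π) × [bracket] = (1823/π) × 0.351454 = 203.94 W/m².
Ratio Q̄_A / Q̄_B = 742.64 / 203.94 = 3.641.

Q̄_A / Q̄_B ≈ 3.64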